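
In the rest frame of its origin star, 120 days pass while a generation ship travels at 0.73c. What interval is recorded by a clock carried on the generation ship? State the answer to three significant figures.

Lorentz factor: γ = (1 − 0.5329)^(−1/2) = 1.4632.
The generation ship's clock runs slow as seen from its origin star, so Δτ = Δt/γ = 120/1.4632 = 82.0 days.

82.0 days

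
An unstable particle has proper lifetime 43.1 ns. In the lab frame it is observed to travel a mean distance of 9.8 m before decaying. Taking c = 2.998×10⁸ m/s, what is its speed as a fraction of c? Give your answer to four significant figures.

Let x = d/(cτ) = 9.800 m / (2.998×10⁸ m/s × 4.310×10^-8 s) = 0.75843. Since d = βγcτ, x = βγ = β/√(1−β²).
Solving: β² = x²/(1+x²) = 0.575216/1.575216 = 0.365166, so β = 0.6043.

0.6043c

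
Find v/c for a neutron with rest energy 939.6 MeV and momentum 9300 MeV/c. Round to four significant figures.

pc/(mc²) = 9300/939.6 = 9.8978 = βγ = β/√(1−β²).
So β² = x²/(1 + x²) with x = 9.8978: x² = 97.9664, β² = 97.9664/98.9664 = 0.989896, β = 0.9949.

0.9949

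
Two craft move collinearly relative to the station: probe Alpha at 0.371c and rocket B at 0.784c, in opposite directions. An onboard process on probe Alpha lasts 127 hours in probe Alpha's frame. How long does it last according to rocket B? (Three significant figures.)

284 hours

Speed of probe Alpha in rocket B's frame: u = (v_A + v_B)/(1 + v_A v_B/c²) = (0.371 + 0.784)/(1 + 0.371×0.784) = 1.155/1.290864 = 0.89475; |u| = 0.89475c.
At |u| = 0.89475c, γ = (1 − 0.800578)^(−1/2) = 2.2393.
The clock on probe Alpha records proper time, so rocket B measures Δt = γΔτ = 2.2393 × 127 = 284 hours.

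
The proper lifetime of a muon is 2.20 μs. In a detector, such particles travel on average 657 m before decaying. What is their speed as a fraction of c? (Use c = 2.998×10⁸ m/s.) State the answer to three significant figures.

0.706c

Let x = d/(cτ) = 657.0 m / (2.998×10⁸ m/s × 2.200×10^-6 s) = 0.99612. Since d = βγcτ, x = βγ = β/√(1−β²).
Solving: β² = x²/(1+x²) = 0.992255/1.992255 = 0.498056, so β = 0.706.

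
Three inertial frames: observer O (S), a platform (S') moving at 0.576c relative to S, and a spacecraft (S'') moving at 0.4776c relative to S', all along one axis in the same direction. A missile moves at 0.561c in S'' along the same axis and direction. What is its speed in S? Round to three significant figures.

Apply u = (u'+v)/(1+u'v) twice. Missile in the platform frame: (0.561+0.4776)/(1+0.561·0.4776) = 1.0386/1.2679336 = 0.81913c.
That velocity, transformed to the rest frame of observer O: (0.81913+0.576)/(1+0.81913·0.576) = 1.39513/1.47181888 = 0.9479c.

0.948c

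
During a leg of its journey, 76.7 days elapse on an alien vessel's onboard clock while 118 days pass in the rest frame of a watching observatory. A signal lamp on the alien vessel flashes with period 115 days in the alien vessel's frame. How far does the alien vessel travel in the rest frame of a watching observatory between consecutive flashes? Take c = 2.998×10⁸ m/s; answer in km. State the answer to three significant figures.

3.48×10^12 km

From Δt = γΔτ: γ = 118/76.7 = 1.53846.
β = √(1 − 1/γ²) = 0.75993. Lab-frame period = γτ = 1.53846×115 days = 176.92 days. Distance = βc × γτ = 0.75993 × 2.998×10⁸ m/s × 15285888 s = 3.4825×10^15 m = 3.48×10^12 km.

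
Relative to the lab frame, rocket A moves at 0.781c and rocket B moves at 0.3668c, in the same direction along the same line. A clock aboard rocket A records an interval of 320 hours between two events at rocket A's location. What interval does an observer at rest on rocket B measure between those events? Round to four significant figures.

393.0 hours

Speed of rocket A in rocket B's frame: u = (v_A − v_B)/(1 − v_A v_B/c²) = (0.781 − 0.3668)/(1 − 0.781×0.3668) = 0.4142/0.7135292 = 0.58049; |u| = 0.58049c.
At |u| = 0.58049c, γ = (1 − 0.336969)^(−1/2) = 1.2281.
Rocket A's interval is proper; time dilation gives Δt_B = γΔτ = 1.2281 × 320 hours = 393.0 hours.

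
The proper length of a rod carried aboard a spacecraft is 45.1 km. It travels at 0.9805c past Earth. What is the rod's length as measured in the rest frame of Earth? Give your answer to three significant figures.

γ = 1/√(1 − β²) = 1/√(1 − 0.96138025) = 1/√0.03861975 = 1/0.196519 = 5.0886.
Length contraction: L = L₀/γ = 45.1/5.0886 = 8.86 km.

8.86 km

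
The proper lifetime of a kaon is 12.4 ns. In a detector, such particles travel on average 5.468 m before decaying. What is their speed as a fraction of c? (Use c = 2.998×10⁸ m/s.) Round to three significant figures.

0.827c

Lab distance = (lab lifetime)·v = γτ·βc, so βγ = d/(cτ) = 5.468/(2.998×10⁸ × 1.240×10^-8) = 1.4709.
With βγ = 1.4709: γ² = 1 + (βγ)² = 3.16355, and β = (βγ)/γ = 1.4709/1.77864 = 0.827.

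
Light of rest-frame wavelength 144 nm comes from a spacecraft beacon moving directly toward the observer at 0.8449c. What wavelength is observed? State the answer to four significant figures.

41.75 nm

Relativistic Doppler for wavelength: λ_obs = λ_src · √((1−β)/(1+β)).
With β = 0.8449: factor = √(0.1551/1.8449) = 0.28995.
λ_obs = 144 × 0.28995 = 41.75 nm.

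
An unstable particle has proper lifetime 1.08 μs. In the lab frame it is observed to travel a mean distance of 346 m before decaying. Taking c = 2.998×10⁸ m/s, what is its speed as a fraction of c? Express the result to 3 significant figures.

0.730c

d = βγcτ ⇒ βγ = d/(cτ) = 346.0 m / (323.784 m) = 1.0686.
β = (βγ)/√(1+(βγ)²) = 1.0686/√2.14191 = 0.730.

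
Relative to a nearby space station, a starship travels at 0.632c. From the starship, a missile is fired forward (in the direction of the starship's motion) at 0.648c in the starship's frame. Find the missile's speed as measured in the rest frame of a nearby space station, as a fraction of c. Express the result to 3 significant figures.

0.908c

In units of c, u = (u' + v)/(1 + u'v) with u' = 0.648 and v = 0.632.
Numerator: 0.648 + 0.632 = 1.28. Denominator: 1 + (0.648)(0.632) = 1.409536.
u = 1.28/1.409536 = 0.9081, so the speed is 0.908c.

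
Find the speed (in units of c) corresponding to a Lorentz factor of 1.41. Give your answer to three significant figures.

β = √(1 − 1/γ²) = √(1 − 1/1.9881) = √0.497007 = 0.705.

0.705c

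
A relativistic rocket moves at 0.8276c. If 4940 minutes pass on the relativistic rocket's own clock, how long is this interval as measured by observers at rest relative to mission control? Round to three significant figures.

8800 minutes

γ = 1/√(1 − β²) = 1/√(1 − 0.68492176) = 1/√0.31507824 = 1/0.561318 = 1.7815.
The onboard clock measures proper time, so the interval in the rest frame of mission control is dilated: Δt = γ·Δτ = 1.7815 × 4940 minutes = 8800 minutes.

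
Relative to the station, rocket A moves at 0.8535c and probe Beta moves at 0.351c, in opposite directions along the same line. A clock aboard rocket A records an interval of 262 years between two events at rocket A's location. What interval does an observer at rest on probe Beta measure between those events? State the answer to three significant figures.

Speed of rocket A in probe Beta's frame: u = (v_A + v_B)/(1 + v_A v_B/c²) = (0.8535 + 0.351)/(1 + 0.8535×0.351) = 1.2045/1.2995785 = 0.92684; |u| = 0.92684c.
At |u| = 0.92684c, γ = (1 − 0.859032)^(−1/2) = 2.6634.
Rocket A's interval is proper; time dilation gives Δt_B = γΔτ = 2.6634 × 262 years = 698 years.

698 years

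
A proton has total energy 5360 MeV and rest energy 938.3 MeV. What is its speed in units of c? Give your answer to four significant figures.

0.9846c

Total energy E = γmc² gives γ = 5360/938.3 = 5.7125.
Hence β = √(1 − 1/γ²) = √(1 − 0.0306441) = √0.9693559 = 0.9846.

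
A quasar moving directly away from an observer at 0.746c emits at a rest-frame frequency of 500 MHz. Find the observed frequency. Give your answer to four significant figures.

190.7 MHz

Relativistic Doppler (source moving away): f_obs = f_src · √((1−β)/(1+β)).
With β = 0.746: factor = √(0.254/1.746) = 0.38141.
f_obs = 500 × 0.38141 = 190.7 MHz.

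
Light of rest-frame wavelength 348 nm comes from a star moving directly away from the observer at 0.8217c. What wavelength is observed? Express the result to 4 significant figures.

1112 nm

Relativistic Doppler for wavelength: λ_obs = λ_src · √((1+β)/(1−β)).
With β = 0.8217: factor = √(1.8217/0.1783) = 3.1964.
λ_obs = 348 × 3.1964 = 1112 nm.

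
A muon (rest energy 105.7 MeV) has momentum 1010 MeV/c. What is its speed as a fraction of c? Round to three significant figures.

pc/(mc²) = 1010/105.7 = 9.5553 = βγ = β/√(1−β²).
So β² = x²/(1 + x²) with x = 9.5553: x² = 91.3038, β² = 91.3038/92.3038 = 0.989166, β = 0.995.

0.995c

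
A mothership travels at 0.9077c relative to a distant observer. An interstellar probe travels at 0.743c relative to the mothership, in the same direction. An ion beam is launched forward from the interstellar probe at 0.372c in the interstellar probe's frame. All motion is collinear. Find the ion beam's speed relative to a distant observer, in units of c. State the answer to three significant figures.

0.993c

Apply u = (u'+v)/(1+u'v) twice. Ion beam in the mothership frame: (0.372+0.743)/(1+0.372·0.743) = 1.115/1.276396 = 0.87355c.
That velocity, transformed to the rest frame of a distant observer: (0.87355+0.9077)/(1+0.87355·0.9077) = 1.78125/1.792921335 = 0.99349c.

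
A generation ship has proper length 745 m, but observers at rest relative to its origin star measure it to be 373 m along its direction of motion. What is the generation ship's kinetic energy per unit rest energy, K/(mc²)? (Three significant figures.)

0.997

Length contraction gives γ = L₀/L = 745/373 = 1.99732.
Since K = (γ−1)mc², K/(mc²) = 1.99732 − 1 = 0.997.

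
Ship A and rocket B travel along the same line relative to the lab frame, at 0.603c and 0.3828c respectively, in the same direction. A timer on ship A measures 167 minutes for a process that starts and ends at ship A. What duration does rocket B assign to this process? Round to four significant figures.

Speed of ship A in rocket B's frame: u = (v_A − v_B)/(1 − v_A v_B/c²) = (0.603 − 0.3828)/(1 − 0.603×0.3828) = 0.2202/0.7691716 = 0.28628; |u| = 0.28628c.
At |u| = 0.28628c, γ = (1 − 0.0819562)^(−1/2) = 1.0437.
The clock on ship A records proper time, so rocket B measures Δt = γΔτ = 1.0437 × 167 = 174.3 minutes.

174.3 minutes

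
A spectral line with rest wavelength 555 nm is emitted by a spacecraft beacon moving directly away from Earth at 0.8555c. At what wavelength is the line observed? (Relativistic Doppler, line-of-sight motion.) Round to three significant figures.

Relativistic Doppler for wavelength: λ_obs = λ_src · √((1+β)/(1−β)).
With β = 0.8555: factor = √(1.8555/0.1445) = 3.5834.
λ_obs = 555 × 3.5834 = 1990 nm.

1990 nm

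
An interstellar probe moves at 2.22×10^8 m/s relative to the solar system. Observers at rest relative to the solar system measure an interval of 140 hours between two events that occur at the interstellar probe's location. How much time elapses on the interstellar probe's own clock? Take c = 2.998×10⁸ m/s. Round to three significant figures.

β = v/c = (2.22×10^8 m/s)/(2.998×10⁸ m/s) = 0.740494.
β² = 0.5483314, so γ = 1/√0.4516686 = 1.488.
The interstellar probe's clock runs slow as seen from the solar system, so Δτ = Δt/γ = 140/1.488 = 94.1 hours.

94.1 hours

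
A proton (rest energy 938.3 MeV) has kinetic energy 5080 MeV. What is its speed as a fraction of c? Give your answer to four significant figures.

K = (γ−1)mc², so γ = 1 + 5080/938.3 = 6.414.
Then v/c = √(1 − γ⁻²) = √(1 − 0.0243076) = √0.9756924 = 0.9878.

0.9878c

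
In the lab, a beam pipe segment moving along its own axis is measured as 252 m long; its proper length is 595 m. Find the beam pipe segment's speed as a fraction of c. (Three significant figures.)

Length contraction gives γ = L₀/L = 595/252 = 2.3611.
β = √(1 − 1/γ²) = √0.820621 = 0.906.

0.906c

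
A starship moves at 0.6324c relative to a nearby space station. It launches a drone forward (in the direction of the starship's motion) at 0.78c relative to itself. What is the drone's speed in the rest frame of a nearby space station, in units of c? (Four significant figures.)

In units of c, u = (u' + v)/(1 + u'v) with u' = 0.78 and v = 0.6324.
Numerator: 0.78 + 0.6324 = 1.4124. Denominator: 1 + (0.78)(0.6324) = 1.493272.
u = 1.4124/1.493272 = 0.94584, so the speed is 0.9458c.

0.9458c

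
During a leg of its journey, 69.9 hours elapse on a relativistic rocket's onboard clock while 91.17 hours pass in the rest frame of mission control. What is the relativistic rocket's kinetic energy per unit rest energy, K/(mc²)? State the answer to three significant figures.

From Δt = γΔτ: γ = 91.17/69.9 = 1.30429.
Since K = (γ−1)mc², K/(mc²) = 1.30429 − 1 = 0.304.

0.304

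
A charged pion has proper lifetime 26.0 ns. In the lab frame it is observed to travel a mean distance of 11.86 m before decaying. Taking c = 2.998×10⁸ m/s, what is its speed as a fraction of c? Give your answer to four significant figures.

0.8357c

Let x = d/(cτ) = 11.86 m / (2.998×10⁸ m/s × 2.600×10^-8 s) = 1.5215. Since d = βγcτ, x = βγ = β/√(1−β²).
Solving: β² = x²/(1+x²) = 2.31496/3.31496 = 0.698337, so β = 0.8357.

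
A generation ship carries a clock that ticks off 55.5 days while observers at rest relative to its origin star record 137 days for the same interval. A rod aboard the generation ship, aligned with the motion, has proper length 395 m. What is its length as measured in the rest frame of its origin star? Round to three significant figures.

The time-dilation ratio gives γ = 137/55.5 = 2.46847.
The rod contracts by the same γ: 395 m / 2.46847 = 160 m.

160 m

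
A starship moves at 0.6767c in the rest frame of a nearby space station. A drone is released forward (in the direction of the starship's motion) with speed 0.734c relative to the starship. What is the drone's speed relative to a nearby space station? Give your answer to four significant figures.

0.9425c

Relativistic velocity addition: u = (u' + v)/(1 + u'v/c²), with u' = 0.734c and v = 0.6767c.
Numerator: 0.734 + 0.6767 = 1.4107. Denominator: 1 + (0.734)(0.6767) = 1.4966978.
u = 1.4107/1.4966978 = 0.94254, so the speed is 0.9425c.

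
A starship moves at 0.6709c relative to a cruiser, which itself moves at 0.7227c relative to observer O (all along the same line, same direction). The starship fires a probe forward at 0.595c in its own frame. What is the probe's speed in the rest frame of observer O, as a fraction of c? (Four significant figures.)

0.9840c

Apply u = (u'+v)/(1+u'v) twice. Probe in the cruiser frame: (0.595+0.6709)/(1+0.595·0.6709) = 1.2659/1.3991855 = 0.90474c.
That velocity, transformed to the rest frame of observer O: (0.90474+0.7227)/(1+0.90474·0.7227) = 1.62744/1.653855598 = 0.98403c.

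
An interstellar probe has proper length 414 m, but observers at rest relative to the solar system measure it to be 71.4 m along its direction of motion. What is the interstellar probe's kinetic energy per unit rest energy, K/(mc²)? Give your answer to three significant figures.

4.80

From L = L₀/γ: γ = 414/71.4 = 5.79832.
K/(mc²) = γ − 1 = 5.79832 − 1 = 4.80.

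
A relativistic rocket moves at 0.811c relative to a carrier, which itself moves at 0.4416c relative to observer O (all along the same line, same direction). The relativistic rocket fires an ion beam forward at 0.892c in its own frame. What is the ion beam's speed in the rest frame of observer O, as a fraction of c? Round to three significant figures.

Compose velocities in two stages. Stage 1 (into S'): u₁ = (0.892+0.811)/(1+0.892×0.811) = 0.98816.
Stage 2 (into S): u = (0.98816+0.4416)/(1+0.98816×0.4416) = 0.9954, so the speed is 0.995c.

0.995c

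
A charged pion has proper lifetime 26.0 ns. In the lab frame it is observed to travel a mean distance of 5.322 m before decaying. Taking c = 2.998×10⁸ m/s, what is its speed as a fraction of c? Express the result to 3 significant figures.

Let x = d/(cτ) = 5.322 m / (2.998×10⁸ m/s × 2.600×10^-8 s) = 0.68276. Since d = βγcτ, x = βγ = β/√(1−β²).
Solving: β² = x²/(1+x²) = 0.466161/1.466161 = 0.317947, so β = 0.564.

0.564c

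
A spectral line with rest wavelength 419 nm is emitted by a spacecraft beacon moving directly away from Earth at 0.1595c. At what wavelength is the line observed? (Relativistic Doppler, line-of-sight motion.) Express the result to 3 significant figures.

492 nm

Relativistic Doppler for wavelength: λ_obs = λ_src · √((1+β)/(1−β)).
With β = 0.1595: factor = √(1.1595/0.8405) = 1.1745.
λ_obs = 419 × 1.1745 = 492 nm.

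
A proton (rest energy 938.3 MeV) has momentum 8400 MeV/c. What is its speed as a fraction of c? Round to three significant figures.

0.994c

βγ = pc/(mc²) = 8400/938.3 = 8.9524.
Since γ² = 1 + (βγ)² = 81.1455, γ = √81.1455 = 9.00808, and β = (βγ)/γ = 8.9524/9.00808 = 0.994.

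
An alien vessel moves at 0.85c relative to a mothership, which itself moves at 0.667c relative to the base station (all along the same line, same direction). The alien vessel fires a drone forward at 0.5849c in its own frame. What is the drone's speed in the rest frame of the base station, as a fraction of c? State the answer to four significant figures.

Apply u = (u'+v)/(1+u'v) twice. Drone in the mothership frame: (0.5849+0.85)/(1+0.5849·0.85) = 1.4349/1.497165 = 0.95841c.
That velocity, transformed to the rest frame of the base station: (0.95841+0.667)/(1+0.95841·0.667) = 1.62541/1.63925947 = 0.99155c.

0.9916c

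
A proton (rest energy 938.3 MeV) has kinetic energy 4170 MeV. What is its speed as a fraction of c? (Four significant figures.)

0.9830c

γ = 1 + K/(mc²) = 1 + 4170/938.3 = 5.4442.
β = √(1 − 1/γ²) = √(1 − 0.033739) = √0.966261 = 0.9830.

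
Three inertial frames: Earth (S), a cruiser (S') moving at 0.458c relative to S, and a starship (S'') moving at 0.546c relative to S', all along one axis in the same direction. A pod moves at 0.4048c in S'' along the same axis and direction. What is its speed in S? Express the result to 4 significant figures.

0.9116c

Apply u = (u'+v)/(1+u'v) twice. Pod in the cruiser frame: (0.4048+0.546)/(1+0.4048·0.546) = 0.9508/1.2210208 = 0.77869c.
That velocity, transformed to the rest frame of Earth: (0.77869+0.458)/(1+0.77869·0.458) = 1.23669/1.35664002 = 0.91158c.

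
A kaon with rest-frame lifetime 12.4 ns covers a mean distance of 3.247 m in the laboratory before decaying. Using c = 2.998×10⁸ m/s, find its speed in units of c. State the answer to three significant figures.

0.658c

Lab distance = (lab lifetime)·v = γτ·βc, so βγ = d/(cτ) = 3.247/(2.998×10⁸ × 1.240×10^-8) = 0.87343.
With βγ = 0.87343: γ² = 1 + (βγ)² = 1.76288, and β = (βγ)/γ = 0.87343/1.32773 = 0.658.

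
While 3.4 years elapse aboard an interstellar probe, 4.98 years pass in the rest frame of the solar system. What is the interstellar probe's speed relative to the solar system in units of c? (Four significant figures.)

γ = Δt/Δτ = 4.98/3.4 = 1.4647.
β = √(1 − 1/γ²) = √(1 − 0.466125) = √0.533875 = 0.7307.

0.7307c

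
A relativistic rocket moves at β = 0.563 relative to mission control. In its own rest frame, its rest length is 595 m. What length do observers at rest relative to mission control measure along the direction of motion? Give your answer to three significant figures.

γ = 1/√(1 − β²) = 1/√(1 − 0.316969) = 1/√0.683031 = 1/0.826457 = 1.21.
Length contraction: L = L₀/γ = 595/1.21 = 492 m.

492 m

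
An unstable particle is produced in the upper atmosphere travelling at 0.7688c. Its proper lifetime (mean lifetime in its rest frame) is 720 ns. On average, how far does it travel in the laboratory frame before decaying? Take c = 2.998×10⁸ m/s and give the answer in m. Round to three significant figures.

γ = 1/√(1 − β²) = 1/√(1 − 0.59105344) = 1/√0.40894656 = 1/0.639489 = 1.5637.
Lab-frame lifetime: Δt = γτ = 1.5637 × 720 ns = 1125.9 ns.
Distance: d = vΔt = 0.7688 × 2.998×10⁸ m/s × 1.1259×10^-6 s = 260 m.

260 m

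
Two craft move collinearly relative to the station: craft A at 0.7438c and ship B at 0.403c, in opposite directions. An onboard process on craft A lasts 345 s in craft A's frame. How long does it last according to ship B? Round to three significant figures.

Speed of craft A in ship B's frame: u = (v_A + v_B)/(1 + v_A v_B/c²) = (0.7438 + 0.403)/(1 + 0.7438×0.403) = 1.1468/1.2997514 = 0.88232; |u| = 0.88232c.
γ for this relative speed: γ = 1/√(1 − 0.778489) = 2.1247.
The clock on craft A records proper time, so ship B measures Δt = γΔτ = 2.1247 × 345 = 733 s.

733 s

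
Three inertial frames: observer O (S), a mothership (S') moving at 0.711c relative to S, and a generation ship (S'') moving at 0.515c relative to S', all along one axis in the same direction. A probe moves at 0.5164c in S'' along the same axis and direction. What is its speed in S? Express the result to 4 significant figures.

First combine the probe and generation ship (S''→S'): u₁ = (0.5164 + 0.515)/(1 + 0.5164×0.515) = 1.0314/1.265946 = 0.81473.
Then combine with the mothership (S'→S): u = (0.81473 + 0.711)/(1 + 0.81473×0.711) = 1.52573/1.57927303 = 0.9661.

0.9661c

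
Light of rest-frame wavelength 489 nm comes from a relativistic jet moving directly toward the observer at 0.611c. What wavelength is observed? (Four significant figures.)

Relativistic Doppler for wavelength: λ_obs = λ_src · √((1−β)/(1+β)).
With β = 0.611: factor = √(0.389/1.611) = 0.49139.
λ_obs = 489 × 0.49139 = 240.3 nm.

240.3 nm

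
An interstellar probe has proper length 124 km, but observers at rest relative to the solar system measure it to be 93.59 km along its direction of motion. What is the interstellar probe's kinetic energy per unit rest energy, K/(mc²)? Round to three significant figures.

γ = L₀/L = 124/93.59 = 1.32493.
Since K = (γ−1)mc², K/(mc²) = 1.32493 − 1 = 0.325.

0.325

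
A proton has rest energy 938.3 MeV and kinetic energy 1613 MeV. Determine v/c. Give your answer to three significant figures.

K = (γ−1)mc², so γ = 1 + 1613/938.3 = 2.7191.
Then v/c = √(1 − γ⁻²) = √(1 − 0.135254) = √0.864746 = 0.930.

0.930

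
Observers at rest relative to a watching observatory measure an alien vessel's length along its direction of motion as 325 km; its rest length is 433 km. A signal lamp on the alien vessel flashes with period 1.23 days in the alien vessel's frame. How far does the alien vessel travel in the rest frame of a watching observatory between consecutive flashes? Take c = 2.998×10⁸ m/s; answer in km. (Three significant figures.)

γ = L₀/L = 433/325 = 1.33231.
β = √(1 − 1/γ²) = 0.66078. Lab-frame period = γτ = 1.33231×1.23 days = 1.6387 days. Distance = βc × γτ = 0.66078 × 2.998×10⁸ m/s × 141583.68 s = 2.8048×10^13 m = 2.80×10^10 km.

2.80×10^10 km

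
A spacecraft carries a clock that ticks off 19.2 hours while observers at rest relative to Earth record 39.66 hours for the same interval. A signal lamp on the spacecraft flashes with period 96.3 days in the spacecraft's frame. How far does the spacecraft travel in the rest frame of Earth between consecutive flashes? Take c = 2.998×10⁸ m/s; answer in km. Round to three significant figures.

From Δt = γΔτ: γ = 39.66/19.2 = 2.06562.
β = √(1 − 1/γ²) = 0.875. Lab-frame period = γτ = 2.06562×96.3 days = 198.92 days. Distance = βc × γτ = 0.875 × 2.998×10⁸ m/s × 17186688 s = 4.5085×10^15 m = 4.51×10^12 km.

4.51×10^12 km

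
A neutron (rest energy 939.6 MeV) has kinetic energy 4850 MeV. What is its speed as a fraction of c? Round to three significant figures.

0.987c

γ = 1 + K/(mc²) = 1 + 4850/939.6 = 6.1618.
β = √(1 − 1/γ²) = √(1 − 0.0263381) = √0.9736619 = 0.987.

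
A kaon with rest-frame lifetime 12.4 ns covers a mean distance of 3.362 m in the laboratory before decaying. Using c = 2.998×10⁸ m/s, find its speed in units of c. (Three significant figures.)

0.671c

Let x = d/(cτ) = 3.362 m / (2.998×10⁸ m/s × 1.240×10^-8 s) = 0.90437. Since d = βγcτ, x = βγ = β/√(1−β²).
Solving: β² = x²/(1+x²) = 0.817885/1.817885 = 0.44991, so β = 0.671.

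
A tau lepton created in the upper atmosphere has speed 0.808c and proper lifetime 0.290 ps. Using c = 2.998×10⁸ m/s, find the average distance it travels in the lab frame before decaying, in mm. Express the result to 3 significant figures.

0.119 mm

Lorentz factor: γ = (1 − 0.652864)^(−1/2) = 1.6973.
Lab-frame lifetime: Δt = γτ = 1.6973 × 0.290 ps = 0.49222 ps.
Distance: d = vΔt = 0.808 × 2.998×10⁸ m/s × 4.9222×10^-13 s = 1.19×10^-4 m = 0.119 mm.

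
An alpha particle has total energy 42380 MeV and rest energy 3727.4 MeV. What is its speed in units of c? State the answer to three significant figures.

0.996c

Total energy E = γmc² gives γ = 42380/3727.4 = 11.37.
Hence β = √(1 − 1/γ²) = √(1 − 0.00773533) = √0.99226467 = 0.996.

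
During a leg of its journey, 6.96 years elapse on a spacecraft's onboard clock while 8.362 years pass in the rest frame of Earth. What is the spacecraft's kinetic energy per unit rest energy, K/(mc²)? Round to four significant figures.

γ = Δt/Δτ = 8.362/6.96 = 1.20144.
Since K = (γ−1)mc², K/(mc²) = 1.20144 − 1 = 0.2014.

0.2014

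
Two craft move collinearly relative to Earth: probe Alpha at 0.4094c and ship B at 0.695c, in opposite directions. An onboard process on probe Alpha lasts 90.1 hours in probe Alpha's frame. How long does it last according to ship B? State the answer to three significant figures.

176 hours

Speed of probe Alpha in ship B's frame: u = (v_A + v_B)/(1 + v_A v_B/c²) = (0.4094 + 0.695)/(1 + 0.4094×0.695) = 1.1044/1.284533 = 0.85977; |u| = 0.85977c.
γ for this relative speed: γ = 1/√(1 − 0.739204) = 1.9582.
Probe Alpha's interval is proper; time dilation gives Δt_B = γΔτ = 1.9582 × 90.1 hours = 176 hours.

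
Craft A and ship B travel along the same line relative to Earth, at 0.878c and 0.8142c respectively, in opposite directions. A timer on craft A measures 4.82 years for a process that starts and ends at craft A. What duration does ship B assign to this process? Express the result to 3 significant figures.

29.7 years

Transform craft A's velocity into ship B's frame: (0.878 + 0.8142)/(1 + 0.878·0.8142) = 1.6922/1.7148676, so the relative speed is 0.98678c.
At |u| = 0.98678c, γ = (1 − 0.973735)^(−1/2) = 6.1704.
Craft A's interval is proper; time dilation gives Δt_B = γΔτ = 6.1704 × 4.82 years = 29.7 years.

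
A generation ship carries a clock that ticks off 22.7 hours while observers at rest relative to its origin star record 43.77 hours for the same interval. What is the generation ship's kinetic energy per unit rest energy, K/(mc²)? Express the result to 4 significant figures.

0.9282

The time-dilation ratio gives γ = 43.77/22.7 = 1.92819.
Since K = (γ−1)mc², K/(mc²) = 1.92819 − 1 = 0.9282.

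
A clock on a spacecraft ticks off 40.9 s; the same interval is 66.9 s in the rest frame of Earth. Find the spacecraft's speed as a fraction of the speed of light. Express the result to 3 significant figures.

γ = Δt/Δτ = 66.9/40.9 = 1.6357.
β = √(1 − 1/γ²) = √(1 − 0.37376) = √0.62624 = 0.791.

0.791c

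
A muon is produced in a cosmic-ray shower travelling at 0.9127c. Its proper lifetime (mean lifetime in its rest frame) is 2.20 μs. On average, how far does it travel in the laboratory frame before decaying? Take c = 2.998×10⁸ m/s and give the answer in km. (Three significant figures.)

γ = 1/√(1 − β²) = 1/√(1 − 0.83302129) = 1/√0.16697871 = 1/0.40863 = 2.4472.
Lab-frame lifetime: Δt = γτ = 2.4472 × 2.20 μs = 5.3838 μs.
Distance: d = vΔt = 0.9127 × 2.998×10⁸ m/s × 5.3838×10^-6 s = 1470 m = 1.47 km.

1.47 km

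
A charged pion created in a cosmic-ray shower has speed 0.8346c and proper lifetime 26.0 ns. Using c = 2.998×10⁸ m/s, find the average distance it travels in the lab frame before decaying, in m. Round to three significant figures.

11.8 m

With β = 0.8346, γ = 1/√(1 − 0.8346²) = 1/√0.30344284 = 1.8154.
Lab-frame lifetime: Δt = γτ = 1.8154 × 26.0 ns = 47.2 ns.
Distance: d = vΔt = 0.8346 × 2.998×10⁸ m/s × 4.7200×10^-8 s = 11.8 m.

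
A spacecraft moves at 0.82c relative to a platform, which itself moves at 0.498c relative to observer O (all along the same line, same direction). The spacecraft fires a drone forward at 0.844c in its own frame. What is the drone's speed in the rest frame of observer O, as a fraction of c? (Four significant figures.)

Apply u = (u'+v)/(1+u'v) twice. Drone in the platform frame: (0.844+0.82)/(1+0.844·0.82) = 1.664/1.69208 = 0.98341c.
That velocity, transformed to the rest frame of observer O: (0.98341+0.498)/(1+0.98341·0.498) = 1.48141/1.48973818 = 0.99441c.

0.9944c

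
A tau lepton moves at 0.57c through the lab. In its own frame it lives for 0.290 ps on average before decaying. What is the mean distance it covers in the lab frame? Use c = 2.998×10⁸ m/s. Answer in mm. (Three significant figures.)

β² = 0.3249, so γ = 1/√0.6751 = 1.2171.
Lab-frame lifetime: Δt = γτ = 1.2171 × 0.290 ps = 0.35296 ps.
Distance: d = vΔt = 0.57 × 2.998×10⁸ m/s × 3.5296×10^-13 s = 6.03×10^-5 m = 0.0603 mm.

0.0603 mm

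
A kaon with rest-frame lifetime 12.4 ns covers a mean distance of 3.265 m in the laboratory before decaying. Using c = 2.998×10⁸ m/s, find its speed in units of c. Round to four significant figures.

0.6599c

Lab distance = (lab lifetime)·v = γτ·βc, so βγ = d/(cτ) = 3.265/(2.998×10⁸ × 1.240×10^-8) = 0.87827.
With βγ = 0.87827: γ² = 1 + (βγ)² = 1.771358, and β = (βγ)/γ = 0.87827/1.33092 = 0.6599.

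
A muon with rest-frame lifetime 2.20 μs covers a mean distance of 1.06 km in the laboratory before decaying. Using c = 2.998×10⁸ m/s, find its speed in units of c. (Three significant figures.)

0.849c

Lab distance = (lab lifetime)·v = γτ·βc, so βγ = d/(cτ) = 1060/(2.998×10⁸ × 2.200×10^-6) = 1.6071.
With βγ = 1.6071: γ² = 1 + (βγ)² = 3.58277, and β = (βγ)/γ = 1.6071/1.89282 = 0.849.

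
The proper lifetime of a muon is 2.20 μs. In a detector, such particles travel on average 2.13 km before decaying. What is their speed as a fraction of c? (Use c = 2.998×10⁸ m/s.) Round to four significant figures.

d = βγcτ ⇒ βγ = d/(cτ) = 2130 m / (659.56 m) = 3.2294.
β = (βγ)/√(1+(βγ)²) = 3.2294/√11.429 = 0.9553.

0.9553c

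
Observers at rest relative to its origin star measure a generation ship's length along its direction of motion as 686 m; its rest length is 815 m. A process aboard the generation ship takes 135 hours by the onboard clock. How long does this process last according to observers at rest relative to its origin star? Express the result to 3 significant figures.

γ = L₀/L = 815/686 = 1.18805.
Δt = γΔτ = 1.18805 × 135 = 160 hours.

160 hours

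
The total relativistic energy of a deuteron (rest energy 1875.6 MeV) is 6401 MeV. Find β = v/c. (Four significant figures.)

0.9561

γ = E/(mc²) = 6401/1875.6 = 3.4128.
β = √(1 − 1/γ²) = √(1 − 0.0858575) = √0.9141425 = 0.9561.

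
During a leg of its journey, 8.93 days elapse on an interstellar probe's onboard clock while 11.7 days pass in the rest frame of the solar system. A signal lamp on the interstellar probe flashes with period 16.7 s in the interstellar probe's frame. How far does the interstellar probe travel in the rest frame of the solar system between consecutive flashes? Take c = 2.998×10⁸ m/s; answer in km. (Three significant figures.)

4.24×10^6 km

From Δt = γΔτ: γ = 11.7/8.93 = 1.31019.
β = √(1 − 1/γ²) = 0.64611. Lab-frame period = γτ = 1.31019×16.7 s = 21.88 s. Distance = βc × γτ = 0.64611 × 2.998×10⁸ m/s × 21.88 s = 4.2382×10^9 m = 4.24×10^6 km.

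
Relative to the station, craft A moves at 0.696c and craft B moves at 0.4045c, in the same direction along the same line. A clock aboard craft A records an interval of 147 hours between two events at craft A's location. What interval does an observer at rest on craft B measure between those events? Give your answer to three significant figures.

161 hours

Speed of craft A in craft B's frame: u = (v_A − v_B)/(1 − v_A v_B/c²) = (0.696 − 0.4045)/(1 − 0.696×0.4045) = 0.2915/0.718468 = 0.40572; |u| = 0.40572c.
γ for this relative speed: γ = 1/√(1 − 0.164609) = 1.0941.
The clock on craft A records proper time, so craft B measures Δt = γΔτ = 1.0941 × 147 = 161 hours.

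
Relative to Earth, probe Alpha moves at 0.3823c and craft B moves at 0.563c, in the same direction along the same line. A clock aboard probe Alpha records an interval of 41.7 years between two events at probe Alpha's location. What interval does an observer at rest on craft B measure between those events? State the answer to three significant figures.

Speed of probe Alpha in craft B's frame: u = (v_A − v_B)/(1 − v_A v_B/c²) = (0.3823 − 0.563)/(1 − 0.3823×0.563) = −0.1807/0.7847651 = −0.23026; |u| = 0.23026c.
At |u| = 0.23026c, γ = (1 − 0.0530197)^(−1/2) = 1.0276.
Probe Alpha's interval is proper; time dilation gives Δt_B = γΔτ = 1.0276 × 41.7 years = 42.9 years.

42.9 years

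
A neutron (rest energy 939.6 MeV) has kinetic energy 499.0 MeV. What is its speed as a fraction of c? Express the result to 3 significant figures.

K = (γ−1)mc², so γ = 1 + 499.0/939.6 = 1.5311.
Then v/c = √(1 − γ⁻²) = √(1 − 0.426573) = √0.573427 = 0.757.

0.757c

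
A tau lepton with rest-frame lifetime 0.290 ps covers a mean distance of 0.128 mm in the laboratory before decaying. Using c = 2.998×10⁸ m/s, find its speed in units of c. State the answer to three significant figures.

Lab distance = (lab lifetime)·v = γτ·βc, so βγ = d/(cτ) = 1.280×10^-4/(2.998×10⁸ × 2.900×10^-13) = 1.4722.
With βγ = 1.4722: γ² = 1 + (βγ)² = 3.16737, and β = (βγ)/γ = 1.4722/1.77971 = 0.827.

0.827c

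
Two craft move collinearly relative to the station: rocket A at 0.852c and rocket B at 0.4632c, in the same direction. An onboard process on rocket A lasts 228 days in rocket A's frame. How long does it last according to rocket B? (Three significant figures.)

The velocity of rocket A relative to rocket B is (0.852 − 0.4632)c / (1 − 0.852×0.4632) = 0.64227c; relative speed 0.64227c.
γ for this relative speed: γ = 1/√(1 − 0.412511) = 1.3047.
The clock on rocket A records proper time, so rocket B measures Δt = γΔτ = 1.3047 × 228 = 297 days.

297 days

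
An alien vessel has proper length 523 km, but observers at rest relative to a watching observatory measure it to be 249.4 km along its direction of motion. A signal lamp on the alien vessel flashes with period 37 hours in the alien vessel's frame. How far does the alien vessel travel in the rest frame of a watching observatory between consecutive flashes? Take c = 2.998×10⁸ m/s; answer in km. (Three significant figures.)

7.36×10^10 km

From L = L₀/γ: γ = 523/249.4 = 2.09703.
β = √(1 − 1/γ²) = 0.87898. Lab-frame period = γτ = 2.09703×37 hours = 77.59 hours. Distance = βc × γτ = 0.87898 × 2.998×10⁸ m/s × 279324 s = 7.3607×10^13 m = 7.36×10^10 km.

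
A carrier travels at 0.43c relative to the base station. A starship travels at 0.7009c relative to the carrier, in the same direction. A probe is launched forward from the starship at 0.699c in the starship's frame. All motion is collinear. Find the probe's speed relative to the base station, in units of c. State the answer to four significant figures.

Compose velocities in two stages. Stage 1 (into S'): u₁ = (0.699+0.7009)/(1+0.699×0.7009) = 0.93957.
Stage 2 (into S): u = (0.93957+0.43)/(1+0.93957×0.43) = 0.97547, so the speed is 0.9755c.

0.9755c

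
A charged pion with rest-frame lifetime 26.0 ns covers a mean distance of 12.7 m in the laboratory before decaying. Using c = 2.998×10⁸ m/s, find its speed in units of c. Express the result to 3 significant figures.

d = βγcτ ⇒ βγ = d/(cτ) = 12.70 m / (7.7948 m) = 1.6293.
β = (βγ)/√(1+(βγ)²) = 1.6293/√3.65462 = 0.852.

0.852c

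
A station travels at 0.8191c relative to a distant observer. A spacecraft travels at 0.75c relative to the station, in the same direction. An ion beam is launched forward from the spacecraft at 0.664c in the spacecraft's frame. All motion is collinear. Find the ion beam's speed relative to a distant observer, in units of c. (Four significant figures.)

0.9943c

Apply u = (u'+v)/(1+u'v) twice. Ion beam in the station frame: (0.664+0.75)/(1+0.664·0.75) = 1.414/1.498 = 0.94393c.
That velocity, transformed to the rest frame of a distant observer: (0.94393+0.8191)/(1+0.94393·0.8191) = 1.76303/1.773173063 = 0.99428c.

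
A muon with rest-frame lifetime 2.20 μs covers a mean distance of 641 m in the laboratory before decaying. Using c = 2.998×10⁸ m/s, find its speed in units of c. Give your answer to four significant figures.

Let x = d/(cτ) = 641.0 m / (2.998×10⁸ m/s × 2.200×10^-6 s) = 0.97186. Since d = βγcτ, x = βγ = β/√(1−β²).
Solving: β² = x²/(1+x²) = 0.944512/1.944512 = 0.485732, so β = 0.6969.

0.6969c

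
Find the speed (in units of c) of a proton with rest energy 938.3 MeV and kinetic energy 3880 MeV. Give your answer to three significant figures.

K = (γ−1)mc², so γ = 1 + 3880/938.3 = 5.1351.
Then v/c = √(1 − γ⁻²) = √(1 − 0.037923) = √0.962077 = 0.981.

0.981c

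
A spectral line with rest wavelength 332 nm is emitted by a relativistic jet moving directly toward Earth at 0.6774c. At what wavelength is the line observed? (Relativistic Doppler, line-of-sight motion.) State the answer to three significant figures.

146 nm

Relativistic Doppler for wavelength: λ_obs = λ_src · √((1−β)/(1+β)).
With β = 0.6774: factor = √(0.3226/1.6774) = 0.43854.
λ_obs = 332 × 0.43854 = 146 nm.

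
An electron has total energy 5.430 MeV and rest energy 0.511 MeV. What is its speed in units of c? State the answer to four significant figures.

0.9956c

γ = E/(mc²) = 5.430/0.511 = 10.626.
β = √(1 − 1/γ²) = √(1 − 0.00885646) = √0.99114354 = 0.9956.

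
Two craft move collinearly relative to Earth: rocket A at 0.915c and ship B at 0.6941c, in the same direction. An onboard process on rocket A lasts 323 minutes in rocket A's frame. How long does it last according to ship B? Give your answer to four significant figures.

405.8 minutes

Transform rocket A's velocity into ship B's frame: (0.915 − 0.6941)/(1 − 0.915·0.6941) = 0.2209/0.3648985, so the relative speed is 0.60537c.
At |u| = 0.60537c, γ = (1 − 0.366473)^(−1/2) = 1.2564.
The clock on rocket A records proper time, so ship B measures Δt = γΔτ = 1.2564 × 323 = 405.8 minutes.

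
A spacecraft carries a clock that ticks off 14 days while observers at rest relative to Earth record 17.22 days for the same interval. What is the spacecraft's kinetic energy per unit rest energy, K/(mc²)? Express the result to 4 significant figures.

0.2300

From Δt = γΔτ: γ = 17.22/14 = 1.23.
K/(mc²) = γ − 1 = 1.23 − 1 = 0.2300.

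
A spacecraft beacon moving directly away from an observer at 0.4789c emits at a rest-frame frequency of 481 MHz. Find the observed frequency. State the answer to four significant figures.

Relativistic Doppler (source moving away): f_obs = f_src · √((1−β)/(1+β)).
With β = 0.4789: factor = √(0.5211/1.4789) = 0.5936.
f_obs = 481 × 0.5936 = 285.5 MHz.

285.5 MHz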